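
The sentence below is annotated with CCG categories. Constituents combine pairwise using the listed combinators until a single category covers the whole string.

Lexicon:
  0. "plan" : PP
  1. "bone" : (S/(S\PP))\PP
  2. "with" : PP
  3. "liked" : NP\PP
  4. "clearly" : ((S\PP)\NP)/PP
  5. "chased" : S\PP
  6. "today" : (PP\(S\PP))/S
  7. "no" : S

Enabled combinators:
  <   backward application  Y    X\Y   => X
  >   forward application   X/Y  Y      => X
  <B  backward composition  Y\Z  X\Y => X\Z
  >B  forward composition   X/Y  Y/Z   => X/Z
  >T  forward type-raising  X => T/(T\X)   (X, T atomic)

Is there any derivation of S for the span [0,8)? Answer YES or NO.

YES

[0,8] S   >
  [0,2] S/(S\PP)   <
    [0,1] "plan" : PP
    [1,2] "bone" : (S/(S\PP))\PP
  [2,8] S\PP   <
    [2,4] NP   <
      [2,3] "with" : PP
      [3,4] "liked" : NP\PP
    [4,8] (S\PP)\NP   >
      [4,5] "clearly" : ((S\PP)\NP)/PP
      [5,8] PP   <
        [5,6] "chased" : S\PP
        [6,8] PP\(S\PP)   >
          [6,7] "today" : (PP\(S\PP))/S
          [7,8] "no" : S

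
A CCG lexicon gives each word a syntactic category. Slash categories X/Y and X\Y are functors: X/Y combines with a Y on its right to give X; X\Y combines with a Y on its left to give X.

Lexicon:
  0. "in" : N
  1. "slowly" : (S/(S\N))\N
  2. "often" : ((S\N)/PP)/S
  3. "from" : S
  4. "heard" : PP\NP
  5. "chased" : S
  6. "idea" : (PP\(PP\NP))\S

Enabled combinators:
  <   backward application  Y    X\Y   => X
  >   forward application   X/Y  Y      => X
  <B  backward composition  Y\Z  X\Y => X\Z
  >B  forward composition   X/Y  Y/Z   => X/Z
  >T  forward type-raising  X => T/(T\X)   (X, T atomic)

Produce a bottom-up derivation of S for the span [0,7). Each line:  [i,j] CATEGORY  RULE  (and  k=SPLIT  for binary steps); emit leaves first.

[0,7] S   >
  [0,2] S/(S\N)   <
    [0,1] "in" : N
    [1,2] "slowly" : (S/(S\N))\N
  [2,7] S\N   >
    [2,4] (S\N)/PP   >
      [2,3] "often" : ((S\N)/PP)/S
      [3,4] "from" : S
    [4,7] PP   <
      [4,5] "heard" : PP\NP
      [5,7] PP\(PP\NP)   <
        [5,6] "chased" : S
        [6,7] "idea" : (PP\(PP\NP))\S

[0,1] N  lex  "in"
[1,2] (S/(S\N))\N  lex  "slowly"
[0,2] S/(S\N)  <  k=1
[2,3] ((S\N)/PP)/S  lex  "often"
[3,4] S  lex  "from"
[2,4] (S\N)/PP  >  k=3
[4,5] PP\NP  lex  "heard"
[5,6] S  lex  "chased"
[6,7] (PP\(PP\NP))\S  lex  "idea"
[5,7] PP\(PP\NP)  <  k=6
[4,7] PP  <  k=5
[2,7] S\N  >  k=4
[0,7] S  >  k=2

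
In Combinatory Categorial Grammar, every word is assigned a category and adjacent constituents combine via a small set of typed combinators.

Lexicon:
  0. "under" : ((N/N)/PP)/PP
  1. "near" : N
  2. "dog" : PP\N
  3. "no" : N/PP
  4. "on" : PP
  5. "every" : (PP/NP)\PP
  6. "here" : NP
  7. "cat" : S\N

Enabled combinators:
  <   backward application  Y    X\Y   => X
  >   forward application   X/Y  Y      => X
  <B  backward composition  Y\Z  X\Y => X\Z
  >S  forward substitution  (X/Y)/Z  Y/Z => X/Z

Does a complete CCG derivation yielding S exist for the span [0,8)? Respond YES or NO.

YES

[0,8] S   <
  [0,7] N   >
    [0,4] N/PP   >S
      [0,3] (N/N)/PP   >
        [0,1] "under" : ((N/N)/PP)/PP
        [1,3] PP   <
          [1,2] "near" : N
          [2,3] "dog" : PP\N
      [3,4] "no" : N/PP
    [4,7] PP   >
      [4,6] PP/NP   <
        [4,5] "on" : PP
        [5,6] "every" : (PP/NP)\PP
      [6,7] "here" : NP
  [7,8] "cat" : S\N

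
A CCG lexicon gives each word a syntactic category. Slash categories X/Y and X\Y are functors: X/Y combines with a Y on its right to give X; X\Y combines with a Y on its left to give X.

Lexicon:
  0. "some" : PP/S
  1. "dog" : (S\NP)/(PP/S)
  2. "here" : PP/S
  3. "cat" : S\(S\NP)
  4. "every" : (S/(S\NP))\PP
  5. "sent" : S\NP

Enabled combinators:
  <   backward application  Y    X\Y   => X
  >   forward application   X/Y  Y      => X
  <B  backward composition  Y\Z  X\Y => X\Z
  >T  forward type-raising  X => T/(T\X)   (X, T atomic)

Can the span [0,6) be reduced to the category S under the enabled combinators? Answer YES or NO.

[0,6] S   >
  [0,5] S/(S\NP)   <
    [0,4] PP   >
      [0,1] "some" : PP/S
      [1,4] S   <
        [1,3] S\NP   >
          [1,2] "dog" : (S\NP)/(PP/S)
          [2,3] "here" : PP/S
        [3,4] "cat" : S\(S\NP)
    [4,5] "every" : (S/(S\NP))\PP
  [5,6] "sent" : S\NP

YES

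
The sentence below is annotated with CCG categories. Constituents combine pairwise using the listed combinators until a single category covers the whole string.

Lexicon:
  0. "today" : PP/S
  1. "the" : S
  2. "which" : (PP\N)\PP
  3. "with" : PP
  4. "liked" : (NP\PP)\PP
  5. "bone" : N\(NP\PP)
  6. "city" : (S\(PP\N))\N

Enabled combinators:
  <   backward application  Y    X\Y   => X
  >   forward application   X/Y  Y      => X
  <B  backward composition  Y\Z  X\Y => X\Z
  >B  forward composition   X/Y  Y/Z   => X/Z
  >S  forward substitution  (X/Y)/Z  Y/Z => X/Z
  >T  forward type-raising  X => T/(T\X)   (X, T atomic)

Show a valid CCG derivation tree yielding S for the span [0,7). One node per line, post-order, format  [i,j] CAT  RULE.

[0,1] PP/S  lex  "today"
[1,2] S  lex  "the"
[0,2] PP  >  k=1
[2,3] (PP\N)\PP  lex  "which"
[0,3] PP\N  <  k=2
[3,4] PP  lex  "with"
[4,5] (NP\PP)\PP  lex  "liked"
[5,6] N\(NP\PP)  lex  "bone"
[4,6] N\PP  <B  k=5
[3,6] N  <  k=4
[6,7] (S\(PP\N))\N  lex  "city"
[3,7] S\(PP\N)  <  k=6
[0,7] S  <  k=3

[0,7] S   <
  [0,3] PP\N   <
    [0,2] PP   >
      [0,1] "today" : PP/S
      [1,2] "the" : S
    [2,3] "which" : (PP\N)\PP
  [3,7] S\(PP\N)   <
    [3,6] N   <
      [3,4] "with" : PP
      [4,6] N\PP   <B
        [4,5] "liked" : (NP\PP)\PP
        [5,6] "bone" : N\(NP\PP)
    [6,7] "city" : (S\(PP\N))\N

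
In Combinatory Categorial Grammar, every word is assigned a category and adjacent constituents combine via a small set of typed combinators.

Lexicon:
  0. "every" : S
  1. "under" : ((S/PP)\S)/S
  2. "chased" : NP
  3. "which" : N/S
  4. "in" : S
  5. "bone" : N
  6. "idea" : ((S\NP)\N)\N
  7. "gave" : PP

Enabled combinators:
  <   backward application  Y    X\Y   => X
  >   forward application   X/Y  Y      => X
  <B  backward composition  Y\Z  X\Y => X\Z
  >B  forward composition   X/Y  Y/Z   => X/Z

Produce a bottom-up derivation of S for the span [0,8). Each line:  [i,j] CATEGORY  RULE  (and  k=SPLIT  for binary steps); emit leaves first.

[0,1] S  lex  "every"
[1,2] ((S/PP)\S)/S  lex  "under"
[2,3] NP  lex  "chased"
[3,4] N/S  lex  "which"
[4,5] S  lex  "in"
[3,5] N  >  k=4
[5,6] N  lex  "bone"
[6,7] ((S\NP)\N)\N  lex  "idea"
[5,7] (S\NP)\N  <  k=6
[3,7] S\NP  <  k=5
[2,7] S  <  k=3
[1,7] (S/PP)\S  >  k=2
[0,7] S/PP  <  k=1
[7,8] PP  lex  "gave"
[0,8] S  >  k=7

[0,8] S   >
  [0,7] S/PP   <
    [0,1] "every" : S
    [1,7] (S/PP)\S   >
      [1,2] "under" : ((S/PP)\S)/S
      [2,7] S   <
        [2,3] "chased" : NP
        [3,7] S\NP   <
          [3,5] N   >
            [3,4] "which" : N/S
            [4,5] "in" : S
          [5,7] (S\NP)\N   <
            [5,6] "bone" : N
            [6,7] "idea" : ((S\NP)\N)\N
  [7,8] "gave" : PP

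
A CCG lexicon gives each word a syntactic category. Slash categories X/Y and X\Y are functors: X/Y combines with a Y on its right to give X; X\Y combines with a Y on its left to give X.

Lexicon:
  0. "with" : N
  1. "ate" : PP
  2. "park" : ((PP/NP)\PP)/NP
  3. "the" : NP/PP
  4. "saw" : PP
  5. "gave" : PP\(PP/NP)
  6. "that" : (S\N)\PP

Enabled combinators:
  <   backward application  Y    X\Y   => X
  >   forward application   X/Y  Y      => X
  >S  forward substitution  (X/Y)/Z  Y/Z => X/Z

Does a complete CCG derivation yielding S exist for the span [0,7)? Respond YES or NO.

[0,7] S   <
  [0,1] "with" : N
  [1,7] S\N   <
    [1,6] PP   <
      [1,5] PP/NP   <
        [1,2] "ate" : PP
        [2,5] (PP/NP)\PP   >
          [2,3] "park" : ((PP/NP)\PP)/NP
          [3,5] NP   >
            [3,4] "the" : NP/PP
            [4,5] "saw" : PP
      [5,6] "gave" : PP\(PP/NP)
    [6,7] "that" : (S\N)\PP

YES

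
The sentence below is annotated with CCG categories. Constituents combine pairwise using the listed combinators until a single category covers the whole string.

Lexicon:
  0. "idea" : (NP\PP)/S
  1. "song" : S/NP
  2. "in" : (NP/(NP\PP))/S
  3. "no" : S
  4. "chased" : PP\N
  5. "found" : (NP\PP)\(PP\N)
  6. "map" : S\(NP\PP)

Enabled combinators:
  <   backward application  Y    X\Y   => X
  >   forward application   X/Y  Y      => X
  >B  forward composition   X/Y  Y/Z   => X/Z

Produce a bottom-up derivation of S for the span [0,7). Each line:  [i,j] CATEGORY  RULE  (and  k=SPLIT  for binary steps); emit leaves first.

[0,1] (NP\PP)/S  lex  "idea"
[1,2] S/NP  lex  "song"
[2,3] (NP/(NP\PP))/S  lex  "in"
[3,4] S  lex  "no"
[2,4] NP/(NP\PP)  >  k=3
[4,5] PP\N  lex  "chased"
[5,6] (NP\PP)\(PP\N)  lex  "found"
[4,6] NP\PP  <  k=5
[2,6] NP  >  k=4
[1,6] S  >  k=2
[0,6] NP\PP  >  k=1
[6,7] S\(NP\PP)  lex  "map"
[0,7] S  <  k=6

[0,7] S   <
  [0,6] NP\PP   >
    [0,1] "idea" : (NP\PP)/S
    [1,6] S   >
      [1,2] "song" : S/NP
      [2,6] NP   >
        [2,4] NP/(NP\PP)   >
          [2,3] "in" : (NP/(NP\PP))/S
          [3,4] "no" : S
        [4,6] NP\PP   <
          [4,5] "chased" : PP\N
          [5,6] "found" : (NP\PP)\(PP\N)
  [6,7] "map" : S\(NP\PP)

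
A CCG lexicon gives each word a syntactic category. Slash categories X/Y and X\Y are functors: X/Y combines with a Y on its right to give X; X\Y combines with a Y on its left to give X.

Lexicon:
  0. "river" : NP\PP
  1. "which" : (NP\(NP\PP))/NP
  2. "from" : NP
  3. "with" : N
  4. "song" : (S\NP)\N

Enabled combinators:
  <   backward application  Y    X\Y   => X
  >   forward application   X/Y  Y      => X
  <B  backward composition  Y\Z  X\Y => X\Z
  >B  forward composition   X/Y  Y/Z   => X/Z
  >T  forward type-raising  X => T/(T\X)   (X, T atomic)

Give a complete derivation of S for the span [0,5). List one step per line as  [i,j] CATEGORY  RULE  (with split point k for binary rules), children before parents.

[0,1] NP\PP  lex  "river"
[1,2] (NP\(NP\PP))/NP  lex  "which"
[2,3] NP  lex  "from"
[1,3] NP\(NP\PP)  >  k=2
[0,3] NP  <  k=1
[3,4] N  lex  "with"
[4,5] (S\NP)\N  lex  "song"
[3,5] S\NP  <  k=4
[0,5] S  <  k=3

[0,5] S   <
  [0,3] NP   <
    [0,1] "river" : NP\PP
    [1,3] NP\(NP\PP)   >
      [1,2] "which" : (NP\(NP\PP))/NP
      [2,3] "from" : NP
  [3,5] S\NP   <
    [3,4] "with" : N
    [4,5] "song" : (S\NP)\N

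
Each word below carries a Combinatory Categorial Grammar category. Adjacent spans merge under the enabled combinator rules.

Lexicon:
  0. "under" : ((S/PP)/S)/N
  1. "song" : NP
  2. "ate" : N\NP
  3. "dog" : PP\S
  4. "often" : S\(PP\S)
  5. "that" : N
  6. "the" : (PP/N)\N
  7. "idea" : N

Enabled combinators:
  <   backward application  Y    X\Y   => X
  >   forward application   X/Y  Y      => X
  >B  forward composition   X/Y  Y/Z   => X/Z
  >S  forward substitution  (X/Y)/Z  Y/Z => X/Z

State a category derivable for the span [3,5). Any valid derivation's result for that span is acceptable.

S

[0,8] S   >
  [0,7] S/N   >B
    [0,5] S/PP   >
      [0,3] (S/PP)/S   >
        [0,1] "under" : ((S/PP)/S)/N
        [1,3] N   <
          [1,2] "song" : NP
          [2,3] "ate" : N\NP
      [3,5] S   <
        [3,4] "dog" : PP\S
        [4,5] "often" : S\(PP\S)
    [5,7] PP/N   <
      [5,6] "that" : N
      [6,7] "the" : (PP/N)\N
  [7,8] "idea" : N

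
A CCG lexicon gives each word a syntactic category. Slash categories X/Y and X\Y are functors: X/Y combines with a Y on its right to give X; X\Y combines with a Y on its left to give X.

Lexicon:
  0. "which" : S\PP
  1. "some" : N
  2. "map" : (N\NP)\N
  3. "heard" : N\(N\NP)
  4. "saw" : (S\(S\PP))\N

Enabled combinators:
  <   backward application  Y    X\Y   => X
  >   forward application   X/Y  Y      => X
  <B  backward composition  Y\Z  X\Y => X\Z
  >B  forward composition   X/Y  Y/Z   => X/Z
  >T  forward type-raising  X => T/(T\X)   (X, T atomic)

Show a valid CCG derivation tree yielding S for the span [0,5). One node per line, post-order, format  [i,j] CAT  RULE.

[0,5] S   <
  [0,1] "which" : S\PP
  [1,5] S\(S\PP)   <
    [1,4] N   <
      [1,3] N\NP   <
        [1,2] "some" : N
        [2,3] "map" : (N\NP)\N
      [3,4] "heard" : N\(N\NP)
    [4,5] "saw" : (S\(S\PP))\N

[0,1] S\PP  lex  "which"
[1,2] N  lex  "some"
[2,3] (N\NP)\N  lex  "map"
[1,3] N\NP  <  k=2
[3,4] N\(N\NP)  lex  "heard"
[1,4] N  <  k=3
[4,5] (S\(S\PP))\N  lex  "saw"
[1,5] S\(S\PP)  <  k=4
[0,5] S  <  k=1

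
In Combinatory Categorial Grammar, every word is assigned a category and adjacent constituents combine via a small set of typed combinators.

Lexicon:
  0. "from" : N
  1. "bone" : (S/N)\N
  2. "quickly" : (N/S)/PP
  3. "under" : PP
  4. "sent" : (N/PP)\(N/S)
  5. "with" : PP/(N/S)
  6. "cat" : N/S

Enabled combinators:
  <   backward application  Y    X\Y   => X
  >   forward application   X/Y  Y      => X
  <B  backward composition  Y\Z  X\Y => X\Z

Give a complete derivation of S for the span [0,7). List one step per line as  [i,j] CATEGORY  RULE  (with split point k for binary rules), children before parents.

[0,7] S   >
  [0,2] S/N   <
    [0,1] "from" : N
    [1,2] "bone" : (S/N)\N
  [2,7] N   >
    [2,5] N/PP   <
      [2,4] N/S   >
        [2,3] "quickly" : (N/S)/PP
        [3,4] "under" : PP
      [4,5] "sent" : (N/PP)\(N/S)
    [5,7] PP   >
      [5,6] "with" : PP/(N/S)
      [6,7] "cat" : N/S

[0,1] N  lex  "from"
[1,2] (S/N)\N  lex  "bone"
[0,2] S/N  <  k=1
[2,3] (N/S)/PP  lex  "quickly"
[3,4] PP  lex  "under"
[2,4] N/S  >  k=3
[4,5] (N/PP)\(N/S)  lex  "sent"
[2,5] N/PP  <  k=4
[5,6] PP/(N/S)  lex  "with"
[6,7] N/S  lex  "cat"
[5,7] PP  >  k=6
[2,7] N  >  k=5
[0,7] S  >  k=2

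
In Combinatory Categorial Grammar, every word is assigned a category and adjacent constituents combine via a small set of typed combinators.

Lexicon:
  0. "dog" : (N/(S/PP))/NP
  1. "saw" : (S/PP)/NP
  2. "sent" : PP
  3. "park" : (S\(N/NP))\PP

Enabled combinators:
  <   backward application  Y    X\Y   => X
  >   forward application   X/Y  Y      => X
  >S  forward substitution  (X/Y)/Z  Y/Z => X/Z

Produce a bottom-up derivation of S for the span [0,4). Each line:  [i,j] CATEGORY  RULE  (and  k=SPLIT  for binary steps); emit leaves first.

[0,1] (N/(S/PP))/NP  lex  "dog"
[1,2] (S/PP)/NP  lex  "saw"
[0,2] N/NP  >S  k=1
[2,3] PP  lex  "sent"
[3,4] (S\(N/NP))\PP  lex  "park"
[2,4] S\(N/NP)  <  k=3
[0,4] S  <  k=2

[0,4] S   <
  [0,2] N/NP   >S
    [0,1] "dog" : (N/(S/PP))/NP
    [1,2] "saw" : (S/PP)/NP
  [2,4] S\(N/NP)   <
    [2,3] "sent" : PP
    [3,4] "park" : (S\(N/NP))\PP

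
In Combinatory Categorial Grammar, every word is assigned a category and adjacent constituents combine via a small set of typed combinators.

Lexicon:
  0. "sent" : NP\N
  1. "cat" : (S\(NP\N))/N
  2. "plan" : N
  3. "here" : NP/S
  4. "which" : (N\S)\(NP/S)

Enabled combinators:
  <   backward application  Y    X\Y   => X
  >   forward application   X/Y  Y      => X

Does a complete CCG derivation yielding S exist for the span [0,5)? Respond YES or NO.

NO

NP\N (S\(NP\N))/N N NP/S (N\S)\(NP/S)
CKY chart[0,5] = {N}; S ∉ chart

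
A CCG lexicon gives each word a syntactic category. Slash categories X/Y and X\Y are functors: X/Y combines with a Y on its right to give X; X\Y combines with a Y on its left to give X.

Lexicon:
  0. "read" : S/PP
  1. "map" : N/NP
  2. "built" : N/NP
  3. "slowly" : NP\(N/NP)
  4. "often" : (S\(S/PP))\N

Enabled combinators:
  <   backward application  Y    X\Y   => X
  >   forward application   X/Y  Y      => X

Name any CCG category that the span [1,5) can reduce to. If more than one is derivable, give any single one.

S\(S/PP)

[0,5] S   <
  [0,1] "read" : S/PP
  [1,5] S\(S/PP)   <
    [1,4] N   >
      [1,2] "map" : N/NP
      [2,4] NP   <
        [2,3] "built" : N/NP
        [3,4] "slowly" : NP\(N/NP)
    [4,5] "often" : (S\(S/PP))\N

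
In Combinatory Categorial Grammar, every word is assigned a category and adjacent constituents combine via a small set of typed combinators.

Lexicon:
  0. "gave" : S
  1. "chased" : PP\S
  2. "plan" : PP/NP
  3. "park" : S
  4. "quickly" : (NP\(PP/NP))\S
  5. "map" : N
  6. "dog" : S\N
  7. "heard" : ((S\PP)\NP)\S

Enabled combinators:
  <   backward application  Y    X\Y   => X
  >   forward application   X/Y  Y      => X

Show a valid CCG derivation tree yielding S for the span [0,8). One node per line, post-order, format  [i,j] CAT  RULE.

[0,1] S  lex  "gave"
[1,2] PP\S  lex  "chased"
[0,2] PP  <  k=1
[2,3] PP/NP  lex  "plan"
[3,4] S  lex  "park"
[4,5] (NP\(PP/NP))\S  lex  "quickly"
[3,5] NP\(PP/NP)  <  k=4
[2,5] NP  <  k=3
[5,6] N  lex  "map"
[6,7] S\N  lex  "dog"
[5,7] S  <  k=6
[7,8] ((S\PP)\NP)\S  lex  "heard"
[5,8] (S\PP)\NP  <  k=7
[2,8] S\PP  <  k=5
[0,8] S  <  k=2

[0,8] S   <
  [0,2] PP   <
    [0,1] "gave" : S
    [1,2] "chased" : PP\S
  [2,8] S\PP   <
    [2,5] NP   <
      [2,3] "plan" : PP/NP
      [3,5] NP\(PP/NP)   <
        [3,4] "park" : S
        [4,5] "quickly" : (NP\(PP/NP))\S
    [5,8] (S\PP)\NP   <
      [5,7] S   <
        [5,6] "map" : N
        [6,7] "dog" : S\N
      [7,8] "heard" : ((S\PP)\NP)\S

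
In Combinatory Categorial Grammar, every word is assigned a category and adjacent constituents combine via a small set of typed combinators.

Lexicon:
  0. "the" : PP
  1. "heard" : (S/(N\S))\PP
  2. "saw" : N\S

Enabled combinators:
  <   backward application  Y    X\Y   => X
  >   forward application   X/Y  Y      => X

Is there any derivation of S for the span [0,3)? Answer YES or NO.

YES

[0,3] S   >
  [0,2] S/(N\S)   <
    [0,1] "the" : PP
    [1,2] "heard" : (S/(N\S))\PP
  [2,3] "saw" : N\S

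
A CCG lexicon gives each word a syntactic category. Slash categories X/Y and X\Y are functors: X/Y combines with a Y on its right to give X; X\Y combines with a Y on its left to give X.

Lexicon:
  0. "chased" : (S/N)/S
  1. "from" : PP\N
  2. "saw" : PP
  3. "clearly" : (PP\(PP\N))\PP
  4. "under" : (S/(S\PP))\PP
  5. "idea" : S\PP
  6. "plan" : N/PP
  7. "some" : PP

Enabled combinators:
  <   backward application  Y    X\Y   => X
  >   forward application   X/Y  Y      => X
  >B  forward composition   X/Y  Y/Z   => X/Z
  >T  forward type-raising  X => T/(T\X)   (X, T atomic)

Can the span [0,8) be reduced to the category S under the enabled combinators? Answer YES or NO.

YES

[0,8] S   >
  [0,6] S/N   >
    [0,1] "chased" : (S/N)/S
    [1,6] S   >
      [1,5] S/(S\PP)   <
        [1,4] PP   <
          [1,2] "from" : PP\N
          [2,4] PP\(PP\N)   <
            [2,3] "saw" : PP
            [3,4] "clearly" : (PP\(PP\N))\PP
        [4,5] "under" : (S/(S\PP))\PP
      [5,6] "idea" : S\PP
  [6,8] N   >
    [6,7] "plan" : N/PP
    [7,8] "some" : PP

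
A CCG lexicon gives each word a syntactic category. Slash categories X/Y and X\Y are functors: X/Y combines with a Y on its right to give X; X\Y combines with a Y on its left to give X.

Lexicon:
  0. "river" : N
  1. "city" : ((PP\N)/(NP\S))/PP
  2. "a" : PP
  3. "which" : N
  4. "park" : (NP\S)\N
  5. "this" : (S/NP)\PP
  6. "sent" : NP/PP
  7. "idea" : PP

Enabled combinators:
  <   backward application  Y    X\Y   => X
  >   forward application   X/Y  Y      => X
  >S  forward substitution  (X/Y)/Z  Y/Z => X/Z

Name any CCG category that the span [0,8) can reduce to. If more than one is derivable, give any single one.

S

[0,8] S   >
  [0,6] S/NP   <
    [0,5] PP   <
      [0,1] "river" : N
      [1,5] PP\N   >
        [1,3] (PP\N)/(NP\S)   >
          [1,2] "city" : ((PP\N)/(NP\S))/PP
          [2,3] "a" : PP
        [3,5] NP\S   <
          [3,4] "which" : N
          [4,5] "park" : (NP\S)\N
    [5,6] "this" : (S/NP)\PP
  [6,8] NP   >
    [6,7] "sent" : NP/PP
    [7,8] "idea" : PP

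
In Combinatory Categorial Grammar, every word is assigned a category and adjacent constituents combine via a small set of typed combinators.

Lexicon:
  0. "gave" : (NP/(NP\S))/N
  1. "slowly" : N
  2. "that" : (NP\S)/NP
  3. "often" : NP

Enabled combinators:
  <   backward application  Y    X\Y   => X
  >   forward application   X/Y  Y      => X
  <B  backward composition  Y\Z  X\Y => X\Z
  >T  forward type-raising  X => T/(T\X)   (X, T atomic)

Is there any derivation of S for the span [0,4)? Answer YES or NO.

NO

(NP/(NP\S))/N N (NP\S)/NP NP
CKY chart[0,4] = {N/(N\NP), NP, NP/(NP\NP), PP/(PP\NP), S/(S\NP)}; S ∉ chart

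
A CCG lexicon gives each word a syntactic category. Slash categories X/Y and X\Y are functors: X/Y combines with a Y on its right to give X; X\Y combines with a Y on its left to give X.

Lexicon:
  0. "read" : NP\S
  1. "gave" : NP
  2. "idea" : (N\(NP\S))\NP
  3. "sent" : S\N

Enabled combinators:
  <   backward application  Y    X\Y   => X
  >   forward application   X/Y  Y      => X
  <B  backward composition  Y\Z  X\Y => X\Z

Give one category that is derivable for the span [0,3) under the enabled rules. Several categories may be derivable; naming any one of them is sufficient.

[0,4] S   <
  [0,3] N   <
    [0,1] "read" : NP\S
    [1,3] N\(NP\S)   <
      [1,2] "gave" : NP
      [2,3] "idea" : (N\(NP\S))\NP
  [3,4] "sent" : S\N

N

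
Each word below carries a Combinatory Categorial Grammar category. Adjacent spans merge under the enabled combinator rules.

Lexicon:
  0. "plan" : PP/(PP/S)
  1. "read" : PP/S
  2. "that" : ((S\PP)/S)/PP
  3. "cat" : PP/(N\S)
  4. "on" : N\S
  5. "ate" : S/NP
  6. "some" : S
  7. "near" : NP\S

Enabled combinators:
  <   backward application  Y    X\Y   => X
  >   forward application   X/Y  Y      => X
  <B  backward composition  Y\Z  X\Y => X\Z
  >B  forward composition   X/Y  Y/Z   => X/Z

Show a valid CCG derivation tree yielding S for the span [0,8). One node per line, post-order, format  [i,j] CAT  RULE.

[0,1] PP/(PP/S)  lex  "plan"
[1,2] PP/S  lex  "read"
[0,2] PP  >  k=1
[2,3] ((S\PP)/S)/PP  lex  "that"
[3,4] PP/(N\S)  lex  "cat"
[4,5] N\S  lex  "on"
[3,5] PP  >  k=4
[2,5] (S\PP)/S  >  k=3
[5,6] S/NP  lex  "ate"
[6,7] S  lex  "some"
[7,8] NP\S  lex  "near"
[6,8] NP  <  k=7
[5,8] S  >  k=6
[2,8] S\PP  >  k=5
[0,8] S  <  k=2

[0,8] S   <
  [0,2] PP   >
    [0,1] "plan" : PP/(PP/S)
    [1,2] "read" : PP/S
  [2,8] S\PP   >
    [2,5] (S\PP)/S   >
      [2,3] "that" : ((S\PP)/S)/PP
      [3,5] PP   >
        [3,4] "cat" : PP/(N\S)
        [4,5] "on" : N\S
    [5,8] S   >
      [5,6] "ate" : S/NP
      [6,8] NP   <
        [6,7] "some" : S
        [7,8] "near" : NP\S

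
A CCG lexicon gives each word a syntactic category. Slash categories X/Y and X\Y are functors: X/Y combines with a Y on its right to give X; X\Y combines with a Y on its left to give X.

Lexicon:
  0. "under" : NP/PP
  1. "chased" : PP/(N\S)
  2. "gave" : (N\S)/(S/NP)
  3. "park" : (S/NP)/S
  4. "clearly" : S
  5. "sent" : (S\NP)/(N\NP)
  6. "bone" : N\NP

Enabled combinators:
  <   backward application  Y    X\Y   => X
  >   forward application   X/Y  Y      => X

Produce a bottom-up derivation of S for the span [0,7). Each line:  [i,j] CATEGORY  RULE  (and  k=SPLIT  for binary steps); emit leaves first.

[0,7] S   <
  [0,5] NP   >
    [0,1] "under" : NP/PP
    [1,5] PP   >
      [1,2] "chased" : PP/(N\S)
      [2,5] N\S   >
        [2,3] "gave" : (N\S)/(S/NP)
        [3,5] S/NP   >
          [3,4] "park" : (S/NP)/S
          [4,5] "clearly" : S
  [5,7] S\NP   >
    [5,6] "sent" : (S\NP)/(N\NP)
    [6,7] "bone" : N\NP

[0,1] NP/PP  lex  "under"
[1,2] PP/(N\S)  lex  "chased"
[2,3] (N\S)/(S/NP)  lex  "gave"
[3,4] (S/NP)/S  lex  "park"
[4,5] S  lex  "clearly"
[3,5] S/NP  >  k=4
[2,5] N\S  >  k=3
[1,5] PP  >  k=2
[0,5] NP  >  k=1
[5,6] (S\NP)/(N\NP)  lex  "sent"
[6,7] N\NP  lex  "bone"
[5,7] S\NP  >  k=6
[0,7] S  <  k=5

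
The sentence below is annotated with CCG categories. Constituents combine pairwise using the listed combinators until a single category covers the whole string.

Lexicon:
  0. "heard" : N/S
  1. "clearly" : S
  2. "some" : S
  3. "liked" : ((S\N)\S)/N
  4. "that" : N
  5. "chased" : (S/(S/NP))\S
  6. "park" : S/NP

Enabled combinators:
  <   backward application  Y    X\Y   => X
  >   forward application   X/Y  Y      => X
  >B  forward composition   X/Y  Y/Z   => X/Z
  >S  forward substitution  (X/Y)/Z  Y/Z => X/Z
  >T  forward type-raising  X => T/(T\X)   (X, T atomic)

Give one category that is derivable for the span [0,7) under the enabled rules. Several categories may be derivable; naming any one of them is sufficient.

[0,7] S   >
  [0,6] S/(S/NP)   <
    [0,5] S   <
      [0,2] N   >
        [0,1] "heard" : N/S
        [1,2] "clearly" : S
      [2,5] S\N   <
        [2,3] "some" : S
        [3,5] (S\N)\S   >
          [3,4] "liked" : ((S\N)\S)/N
          [4,5] "that" : N
    [5,6] "chased" : (S/(S/NP))\S
  [6,7] "park" : S/NP

S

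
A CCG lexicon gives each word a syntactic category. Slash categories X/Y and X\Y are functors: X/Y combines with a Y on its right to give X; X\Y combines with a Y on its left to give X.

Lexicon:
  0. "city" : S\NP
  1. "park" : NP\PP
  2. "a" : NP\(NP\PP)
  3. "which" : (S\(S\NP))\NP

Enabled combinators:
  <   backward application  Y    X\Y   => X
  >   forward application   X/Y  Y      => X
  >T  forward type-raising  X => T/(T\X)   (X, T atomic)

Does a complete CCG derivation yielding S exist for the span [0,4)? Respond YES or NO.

[0,4] S   <
  [0,1] "city" : S\NP
  [1,4] S\(S\NP)   <
    [1,3] NP   <
      [1,2] "park" : NP\PP
      [2,3] "a" : NP\(NP\PP)
    [3,4] "which" : (S\(S\NP))\NP

YES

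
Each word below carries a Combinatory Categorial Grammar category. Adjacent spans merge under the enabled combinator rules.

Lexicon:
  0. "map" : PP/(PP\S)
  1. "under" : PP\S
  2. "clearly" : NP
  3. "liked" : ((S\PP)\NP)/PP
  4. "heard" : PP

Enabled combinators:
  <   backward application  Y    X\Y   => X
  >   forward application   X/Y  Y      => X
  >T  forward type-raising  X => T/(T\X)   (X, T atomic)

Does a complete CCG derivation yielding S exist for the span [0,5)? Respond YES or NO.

YES

[0,5] S   <
  [0,2] PP   >
    [0,1] "map" : PP/(PP\S)
    [1,2] "under" : PP\S
  [2,5] S\PP   <
    [2,3] "clearly" : NP
    [3,5] (S\PP)\NP   >
      [3,4] "liked" : ((S\PP)\NP)/PP
      [4,5] "heard" : PP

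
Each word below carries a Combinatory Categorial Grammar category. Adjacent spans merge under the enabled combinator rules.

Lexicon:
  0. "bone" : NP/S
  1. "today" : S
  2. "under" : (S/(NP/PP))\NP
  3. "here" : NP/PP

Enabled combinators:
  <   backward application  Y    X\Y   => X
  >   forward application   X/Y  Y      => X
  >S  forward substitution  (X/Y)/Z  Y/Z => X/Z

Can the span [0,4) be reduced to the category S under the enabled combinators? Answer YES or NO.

[0,4] S   >
  [0,3] S/(NP/PP)   <
    [0,2] NP   >
      [0,1] "bone" : NP/S
      [1,2] "today" : S
    [2,3] "under" : (S/(NP/PP))\NP
  [3,4] "here" : NP/PP

YES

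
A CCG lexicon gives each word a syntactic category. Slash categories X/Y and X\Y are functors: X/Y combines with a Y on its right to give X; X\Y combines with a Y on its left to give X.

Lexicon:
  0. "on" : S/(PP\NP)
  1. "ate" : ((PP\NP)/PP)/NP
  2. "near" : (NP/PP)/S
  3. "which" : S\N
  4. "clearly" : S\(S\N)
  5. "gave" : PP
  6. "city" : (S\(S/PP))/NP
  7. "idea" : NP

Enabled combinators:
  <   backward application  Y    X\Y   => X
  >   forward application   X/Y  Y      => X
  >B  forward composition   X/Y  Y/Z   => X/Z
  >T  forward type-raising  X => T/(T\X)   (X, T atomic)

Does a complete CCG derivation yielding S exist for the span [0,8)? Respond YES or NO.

YES

[0,8] S   <
  [0,6] S/PP   >B
    [0,1] "on" : S/(PP\NP)
    [1,6] (PP\NP)/PP   >
      [1,2] "ate" : ((PP\NP)/PP)/NP
      [2,6] NP   >
        [2,5] NP/PP   >
          [2,3] "near" : (NP/PP)/S
          [3,5] S   <
            [3,4] "which" : S\N
            [4,5] "clearly" : S\(S\N)
        [5,6] "gave" : PP
  [6,8] S\(S/PP)   >
    [6,7] "city" : (S\(S/PP))/NP
    [7,8] "idea" : NP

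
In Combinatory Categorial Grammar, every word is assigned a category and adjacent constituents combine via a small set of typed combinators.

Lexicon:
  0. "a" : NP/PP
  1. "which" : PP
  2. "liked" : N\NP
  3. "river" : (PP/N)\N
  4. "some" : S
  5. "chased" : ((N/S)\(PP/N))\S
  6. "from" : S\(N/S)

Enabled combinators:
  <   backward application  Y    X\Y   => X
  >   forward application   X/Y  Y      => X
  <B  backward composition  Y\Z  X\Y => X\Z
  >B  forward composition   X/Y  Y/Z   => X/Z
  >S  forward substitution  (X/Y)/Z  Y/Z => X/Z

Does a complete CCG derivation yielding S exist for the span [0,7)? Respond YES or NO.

[0,7] S   <
  [0,6] N/S   <
    [0,4] PP/N   <
      [0,3] N   <
        [0,2] NP   >
          [0,1] "a" : NP/PP
          [1,2] "which" : PP
        [2,3] "liked" : N\NP
      [3,4] "river" : (PP/N)\N
    [4,6] (N/S)\(PP/N)   <
      [4,5] "some" : S
      [5,6] "chased" : ((N/S)\(PP/N))\S
  [6,7] "from" : S\(N/S)

YES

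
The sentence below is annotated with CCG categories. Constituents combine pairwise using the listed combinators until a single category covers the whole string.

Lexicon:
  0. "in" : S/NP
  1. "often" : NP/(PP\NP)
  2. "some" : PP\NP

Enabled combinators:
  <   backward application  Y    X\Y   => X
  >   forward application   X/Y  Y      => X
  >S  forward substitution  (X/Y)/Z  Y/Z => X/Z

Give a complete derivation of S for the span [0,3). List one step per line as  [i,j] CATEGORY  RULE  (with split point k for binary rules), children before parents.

[0,3] S   >
  [0,1] "in" : S/NP
  [1,3] NP   >
    [1,2] "often" : NP/(PP\NP)
    [2,3] "some" : PP\NP

[0,1] S/NP  lex  "in"
[1,2] NP/(PP\NP)  lex  "often"
[2,3] PP\NP  lex  "some"
[1,3] NP  >  k=2
[0,3] S  >  k=1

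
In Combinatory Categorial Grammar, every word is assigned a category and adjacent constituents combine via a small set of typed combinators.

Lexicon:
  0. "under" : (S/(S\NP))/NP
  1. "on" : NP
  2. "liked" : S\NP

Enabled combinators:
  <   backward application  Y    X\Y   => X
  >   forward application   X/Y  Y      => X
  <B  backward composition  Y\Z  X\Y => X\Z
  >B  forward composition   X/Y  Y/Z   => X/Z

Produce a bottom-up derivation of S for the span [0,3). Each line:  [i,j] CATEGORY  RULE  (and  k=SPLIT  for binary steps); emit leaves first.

[0,1] (S/(S\NP))/NP  lex  "under"
[1,2] NP  lex  "on"
[0,2] S/(S\NP)  >  k=1
[2,3] S\NP  lex  "liked"
[0,3] S  >  k=2

[0,3] S   >
  [0,2] S/(S\NP)   >
    [0,1] "under" : (S/(S\NP))/NP
    [1,2] "on" : NP
  [2,3] "liked" : S\NP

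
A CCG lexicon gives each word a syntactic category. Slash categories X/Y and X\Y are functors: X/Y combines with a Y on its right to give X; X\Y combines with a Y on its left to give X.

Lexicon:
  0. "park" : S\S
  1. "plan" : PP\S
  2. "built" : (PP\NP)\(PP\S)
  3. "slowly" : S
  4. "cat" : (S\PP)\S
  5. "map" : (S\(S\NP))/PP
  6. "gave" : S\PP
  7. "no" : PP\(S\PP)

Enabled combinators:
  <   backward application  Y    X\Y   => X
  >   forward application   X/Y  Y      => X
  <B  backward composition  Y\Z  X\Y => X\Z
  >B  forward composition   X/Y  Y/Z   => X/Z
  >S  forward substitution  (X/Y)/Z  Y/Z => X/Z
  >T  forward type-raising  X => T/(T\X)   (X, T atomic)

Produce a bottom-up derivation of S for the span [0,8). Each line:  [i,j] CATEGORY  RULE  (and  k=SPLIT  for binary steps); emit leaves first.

[0,8] S   <
  [0,5] S\NP   <B
    [0,3] PP\NP   <
      [0,2] PP\S   <B
        [0,1] "park" : S\S
        [1,2] "plan" : PP\S
      [2,3] "built" : (PP\NP)\(PP\S)
    [3,5] S\PP   <
      [3,4] "slowly" : S
      [4,5] "cat" : (S\PP)\S
  [5,8] S\(S\NP)   >
    [5,6] "map" : (S\(S\NP))/PP
    [6,8] PP   <
      [6,7] "gave" : S\PP
      [7,8] "no" : PP\(S\PP)

[0,1] S\S  lex  "park"
[1,2] PP\S  lex  "plan"
[0,2] PP\S  <B  k=1
[2,3] (PP\NP)\(PP\S)  lex  "built"
[0,3] PP\NP  <  k=2
[3,4] S  lex  "slowly"
[4,5] (S\PP)\S  lex  "cat"
[3,5] S\PP  <  k=4
[0,5] S\NP  <B  k=3
[5,6] (S\(S\NP))/PP  lex  "map"
[6,7] S\PP  lex  "gave"
[7,8] PP\(S\PP)  lex  "no"
[6,8] PP  <  k=7
[5,8] S\(S\NP)  >  k=6
[0,8] S  <  k=5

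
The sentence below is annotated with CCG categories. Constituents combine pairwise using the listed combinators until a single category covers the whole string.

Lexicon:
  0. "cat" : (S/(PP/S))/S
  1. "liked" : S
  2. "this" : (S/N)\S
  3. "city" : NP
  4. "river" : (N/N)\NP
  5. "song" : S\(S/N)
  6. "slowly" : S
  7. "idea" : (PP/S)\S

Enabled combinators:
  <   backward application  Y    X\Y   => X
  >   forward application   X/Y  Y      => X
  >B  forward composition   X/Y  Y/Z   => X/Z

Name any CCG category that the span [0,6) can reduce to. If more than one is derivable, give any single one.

S/(PP/S)

[0,8] S   >
  [0,6] S/(PP/S)   >
    [0,1] "cat" : (S/(PP/S))/S
    [1,6] S   <
      [1,5] S/N   >B
        [1,3] S/N   <
          [1,2] "liked" : S
          [2,3] "this" : (S/N)\S
        [3,5] N/N   <
          [3,4] "city" : NP
          [4,5] "river" : (N/N)\NP
      [5,6] "song" : S\(S/N)
  [6,8] PP/S   <
    [6,7] "slowly" : S
    [7,8] "idea" : (PP/S)\S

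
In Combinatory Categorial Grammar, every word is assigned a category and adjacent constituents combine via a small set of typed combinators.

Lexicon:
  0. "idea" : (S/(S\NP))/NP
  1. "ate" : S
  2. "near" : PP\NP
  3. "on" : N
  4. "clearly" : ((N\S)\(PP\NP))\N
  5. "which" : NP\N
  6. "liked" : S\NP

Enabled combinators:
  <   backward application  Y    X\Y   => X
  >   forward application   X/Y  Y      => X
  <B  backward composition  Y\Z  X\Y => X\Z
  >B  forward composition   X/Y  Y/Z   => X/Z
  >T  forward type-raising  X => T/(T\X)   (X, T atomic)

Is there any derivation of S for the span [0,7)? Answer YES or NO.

[0,7] S   >
  [0,6] S/(S\NP)   >
    [0,1] "idea" : (S/(S\NP))/NP
    [1,6] NP   <
      [1,2] "ate" : S
      [2,6] NP\S   <B
        [2,5] N\S   <
          [2,3] "near" : PP\NP
          [3,5] (N\S)\(PP\NP)   <
            [3,4] "on" : N
            [4,5] "clearly" : ((N\S)\(PP\NP))\N
        [5,6] "which" : NP\N
  [6,7] "liked" : S\NP

YES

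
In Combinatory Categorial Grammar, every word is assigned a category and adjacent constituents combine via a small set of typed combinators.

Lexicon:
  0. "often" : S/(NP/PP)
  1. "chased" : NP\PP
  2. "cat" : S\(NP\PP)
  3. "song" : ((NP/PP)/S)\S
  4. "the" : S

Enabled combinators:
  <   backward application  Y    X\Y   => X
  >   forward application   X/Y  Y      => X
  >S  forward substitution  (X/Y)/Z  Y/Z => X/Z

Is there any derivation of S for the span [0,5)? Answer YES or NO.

YES

[0,5] S   >
  [0,1] "often" : S/(NP/PP)
  [1,5] NP/PP   >
    [1,4] (NP/PP)/S   <
      [1,3] S   <
        [1,2] "chased" : NP\PP
        [2,3] "cat" : S\(NP\PP)
      [3,4] "song" : ((NP/PP)/S)\S
    [4,5] "the" : S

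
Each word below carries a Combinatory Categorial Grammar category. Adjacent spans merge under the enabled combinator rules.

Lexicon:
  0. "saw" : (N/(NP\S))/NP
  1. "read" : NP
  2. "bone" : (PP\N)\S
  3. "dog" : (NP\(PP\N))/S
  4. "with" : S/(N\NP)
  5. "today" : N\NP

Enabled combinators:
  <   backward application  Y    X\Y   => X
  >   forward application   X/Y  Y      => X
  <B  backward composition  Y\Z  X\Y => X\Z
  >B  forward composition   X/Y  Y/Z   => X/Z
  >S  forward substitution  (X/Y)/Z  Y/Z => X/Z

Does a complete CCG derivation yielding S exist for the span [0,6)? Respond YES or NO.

(N/(NP\S))/NP NP (PP\N)\S (NP\(PP\N))/S S/(N\NP) N\NP
CKY chart[0,6] = {N}; S ∉ chart

NO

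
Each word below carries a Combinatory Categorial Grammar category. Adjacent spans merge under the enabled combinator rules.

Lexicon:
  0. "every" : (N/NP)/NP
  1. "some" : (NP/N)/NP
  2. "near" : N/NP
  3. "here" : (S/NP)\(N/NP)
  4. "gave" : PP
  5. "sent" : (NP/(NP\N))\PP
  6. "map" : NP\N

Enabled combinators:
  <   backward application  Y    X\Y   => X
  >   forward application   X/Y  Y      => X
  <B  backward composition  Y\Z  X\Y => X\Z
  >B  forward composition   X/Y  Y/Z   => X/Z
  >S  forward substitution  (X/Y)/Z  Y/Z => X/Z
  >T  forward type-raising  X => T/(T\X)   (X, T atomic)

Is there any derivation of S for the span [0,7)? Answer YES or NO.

YES

[0,7] S   >
  [0,4] S/NP   <
    [0,3] N/NP   >S
      [0,1] "every" : (N/NP)/NP
      [1,3] NP/NP   >S
        [1,2] "some" : (NP/N)/NP
        [2,3] "near" : N/NP
    [3,4] "here" : (S/NP)\(N/NP)
  [4,7] NP   >
    [4,6] NP/(NP\N)   <
      [4,5] "gave" : PP
      [5,6] "sent" : (NP/(NP\N))\PP
    [6,7] "map" : NP\N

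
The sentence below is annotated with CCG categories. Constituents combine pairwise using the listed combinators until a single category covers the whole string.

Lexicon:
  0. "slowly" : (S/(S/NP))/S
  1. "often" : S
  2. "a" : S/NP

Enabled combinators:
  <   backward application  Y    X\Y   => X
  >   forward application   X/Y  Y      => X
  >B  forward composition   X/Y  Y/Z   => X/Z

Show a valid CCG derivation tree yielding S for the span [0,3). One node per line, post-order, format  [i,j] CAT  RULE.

[0,1] (S/(S/NP))/S  lex  "slowly"
[1,2] S  lex  "often"
[0,2] S/(S/NP)  >  k=1
[2,3] S/NP  lex  "a"
[0,3] S  >  k=2

[0,3] S   >
  [0,2] S/(S/NP)   >
    [0,1] "slowly" : (S/(S/NP))/S
    [1,2] "often" : S
  [2,3] "a" : S/NP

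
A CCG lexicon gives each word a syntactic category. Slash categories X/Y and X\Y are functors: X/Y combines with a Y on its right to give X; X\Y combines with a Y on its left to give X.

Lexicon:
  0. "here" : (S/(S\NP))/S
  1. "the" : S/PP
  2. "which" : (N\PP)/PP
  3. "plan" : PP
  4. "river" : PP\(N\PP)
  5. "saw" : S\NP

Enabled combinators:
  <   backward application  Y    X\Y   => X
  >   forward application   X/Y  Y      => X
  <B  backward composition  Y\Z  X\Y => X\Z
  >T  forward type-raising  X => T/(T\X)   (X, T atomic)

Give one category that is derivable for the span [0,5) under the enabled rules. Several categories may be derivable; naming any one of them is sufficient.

S/(S\NP)

[0,6] S   >
  [0,5] S/(S\NP)   >
    [0,1] "here" : (S/(S\NP))/S
    [1,5] S   >
      [1,2] "the" : S/PP
      [2,5] PP   <
        [2,4] N\PP   >
          [2,3] "which" : (N\PP)/PP
          [3,4] "plan" : PP
        [4,5] "river" : PP\(N\PP)
  [5,6] "saw" : S\NP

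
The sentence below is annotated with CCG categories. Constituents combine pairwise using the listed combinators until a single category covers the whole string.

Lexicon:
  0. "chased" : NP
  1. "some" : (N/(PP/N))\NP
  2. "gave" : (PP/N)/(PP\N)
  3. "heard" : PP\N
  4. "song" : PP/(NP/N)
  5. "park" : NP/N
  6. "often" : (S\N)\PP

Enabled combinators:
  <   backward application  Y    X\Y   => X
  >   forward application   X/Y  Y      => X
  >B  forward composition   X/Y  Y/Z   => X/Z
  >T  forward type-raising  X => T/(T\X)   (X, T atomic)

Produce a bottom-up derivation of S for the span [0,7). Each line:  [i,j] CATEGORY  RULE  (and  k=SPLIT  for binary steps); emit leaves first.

[0,1] NP  lex  "chased"
[1,2] (N/(PP/N))\NP  lex  "some"
[0,2] N/(PP/N)  <  k=1
[2,3] (PP/N)/(PP\N)  lex  "gave"
[3,4] PP\N  lex  "heard"
[2,4] PP/N  >  k=3
[0,4] N  >  k=2
[4,5] PP/(NP/N)  lex  "song"
[5,6] NP/N  lex  "park"
[4,6] PP  >  k=5
[6,7] (S\N)\PP  lex  "often"
[4,7] S\N  <  k=6
[0,7] S  <  k=4

[0,7] S   <
  [0,4] N   >
    [0,2] N/(PP/N)   <
      [0,1] "chased" : NP
      [1,2] "some" : (N/(PP/N))\NP
    [2,4] PP/N   >
      [2,3] "gave" : (PP/N)/(PP\N)
      [3,4] "heard" : PP\N
  [4,7] S\N   <
    [4,6] PP   >
      [4,5] "song" : PP/(NP/N)
      [5,6] "park" : NP/N
    [6,7] "often" : (S\N)\PP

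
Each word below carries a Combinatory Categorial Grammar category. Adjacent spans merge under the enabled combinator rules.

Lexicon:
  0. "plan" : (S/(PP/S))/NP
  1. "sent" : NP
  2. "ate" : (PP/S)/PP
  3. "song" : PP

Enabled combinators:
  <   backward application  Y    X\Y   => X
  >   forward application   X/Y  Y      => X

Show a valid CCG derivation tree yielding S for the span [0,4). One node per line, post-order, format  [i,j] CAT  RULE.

[0,4] S   >
  [0,2] S/(PP/S)   >
    [0,1] "plan" : (S/(PP/S))/NP
    [1,2] "sent" : NP
  [2,4] PP/S   >
    [2,3] "ate" : (PP/S)/PP
    [3,4] "song" : PP

[0,1] (S/(PP/S))/NP  lex  "plan"
[1,2] NP  lex  "sent"
[0,2] S/(PP/S)  >  k=1
[2,3] (PP/S)/PP  lex  "ate"
[3,4] PP  lex  "song"
[2,4] PP/S  >  k=3
[0,4] S  >  k=2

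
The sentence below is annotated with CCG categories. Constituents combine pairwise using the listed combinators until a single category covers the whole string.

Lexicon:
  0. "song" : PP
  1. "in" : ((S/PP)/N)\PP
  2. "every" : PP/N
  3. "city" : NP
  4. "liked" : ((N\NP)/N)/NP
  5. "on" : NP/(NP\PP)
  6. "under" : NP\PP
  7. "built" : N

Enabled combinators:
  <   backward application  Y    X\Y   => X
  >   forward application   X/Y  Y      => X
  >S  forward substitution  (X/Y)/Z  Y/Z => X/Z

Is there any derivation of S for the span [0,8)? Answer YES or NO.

YES

[0,8] S   >
  [0,3] S/N   >S
    [0,2] (S/PP)/N   <
      [0,1] "song" : PP
      [1,2] "in" : ((S/PP)/N)\PP
    [2,3] "every" : PP/N
  [3,8] N   <
    [3,4] "city" : NP
    [4,8] N\NP   >
      [4,7] (N\NP)/N   >
        [4,5] "liked" : ((N\NP)/N)/NP
        [5,7] NP   >
          [5,6] "on" : NP/(NP\PP)
          [6,7] "under" : NP\PP
      [7,8] "built" : N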